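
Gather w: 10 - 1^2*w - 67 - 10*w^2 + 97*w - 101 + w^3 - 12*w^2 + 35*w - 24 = w^3 - 22*w^2 + 131*w - 182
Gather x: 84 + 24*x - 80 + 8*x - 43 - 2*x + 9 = 30*x - 30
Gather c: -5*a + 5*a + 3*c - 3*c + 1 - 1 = 0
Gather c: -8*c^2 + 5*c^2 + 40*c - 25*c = -3*c^2 + 15*c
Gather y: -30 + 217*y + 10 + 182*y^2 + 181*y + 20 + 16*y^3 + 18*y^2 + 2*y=16*y^3 + 200*y^2 + 400*y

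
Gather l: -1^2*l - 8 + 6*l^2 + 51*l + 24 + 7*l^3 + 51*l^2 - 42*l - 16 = 7*l^3 + 57*l^2 + 8*l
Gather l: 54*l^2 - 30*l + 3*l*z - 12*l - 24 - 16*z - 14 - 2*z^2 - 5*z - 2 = 54*l^2 + l*(3*z - 42) - 2*z^2 - 21*z - 40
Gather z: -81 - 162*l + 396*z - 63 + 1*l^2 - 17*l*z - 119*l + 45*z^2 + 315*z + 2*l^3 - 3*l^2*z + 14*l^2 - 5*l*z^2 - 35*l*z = 2*l^3 + 15*l^2 - 281*l + z^2*(45 - 5*l) + z*(-3*l^2 - 52*l + 711) - 144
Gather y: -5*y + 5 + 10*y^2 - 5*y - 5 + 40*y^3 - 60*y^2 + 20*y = 40*y^3 - 50*y^2 + 10*y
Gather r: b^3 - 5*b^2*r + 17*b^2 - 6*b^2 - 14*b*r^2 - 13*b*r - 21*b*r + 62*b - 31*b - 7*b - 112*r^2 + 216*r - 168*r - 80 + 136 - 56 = b^3 + 11*b^2 + 24*b + r^2*(-14*b - 112) + r*(-5*b^2 - 34*b + 48)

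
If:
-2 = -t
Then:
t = 2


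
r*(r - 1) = r^2 - r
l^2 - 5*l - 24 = (l - 8)*(l + 3)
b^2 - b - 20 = (b - 5)*(b + 4)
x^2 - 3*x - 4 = (x - 4)*(x + 1)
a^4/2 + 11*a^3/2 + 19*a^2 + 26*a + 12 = (a/2 + 1)*(a + 1)*(a + 2)*(a + 6)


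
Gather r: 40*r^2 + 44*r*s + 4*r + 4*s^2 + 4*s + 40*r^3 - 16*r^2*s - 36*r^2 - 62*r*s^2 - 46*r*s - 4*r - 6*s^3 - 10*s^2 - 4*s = 40*r^3 + r^2*(4 - 16*s) + r*(-62*s^2 - 2*s) - 6*s^3 - 6*s^2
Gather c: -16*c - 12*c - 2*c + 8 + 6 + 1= 15 - 30*c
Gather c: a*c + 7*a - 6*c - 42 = 7*a + c*(a - 6) - 42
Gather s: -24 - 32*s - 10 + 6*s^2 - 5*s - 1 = 6*s^2 - 37*s - 35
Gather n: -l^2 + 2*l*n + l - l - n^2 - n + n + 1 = -l^2 + 2*l*n - n^2 + 1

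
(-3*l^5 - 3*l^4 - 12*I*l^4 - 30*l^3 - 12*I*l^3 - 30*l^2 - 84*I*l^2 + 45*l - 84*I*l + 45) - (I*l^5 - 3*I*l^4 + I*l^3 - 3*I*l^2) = -3*l^5 - I*l^5 - 3*l^4 - 9*I*l^4 - 30*l^3 - 13*I*l^3 - 30*l^2 - 81*I*l^2 + 45*l - 84*I*l + 45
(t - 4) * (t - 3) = t^2 - 7*t + 12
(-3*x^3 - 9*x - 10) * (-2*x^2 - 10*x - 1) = 6*x^5 + 30*x^4 + 21*x^3 + 110*x^2 + 109*x + 10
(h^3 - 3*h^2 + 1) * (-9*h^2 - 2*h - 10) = -9*h^5 + 25*h^4 - 4*h^3 + 21*h^2 - 2*h - 10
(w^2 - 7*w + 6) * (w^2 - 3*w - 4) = w^4 - 10*w^3 + 23*w^2 + 10*w - 24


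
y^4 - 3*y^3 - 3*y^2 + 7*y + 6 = (y - 3)*(y - 2)*(y + 1)^2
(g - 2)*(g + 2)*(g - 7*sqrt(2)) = g^3 - 7*sqrt(2)*g^2 - 4*g + 28*sqrt(2)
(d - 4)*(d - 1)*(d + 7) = d^3 + 2*d^2 - 31*d + 28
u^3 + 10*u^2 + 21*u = u*(u + 3)*(u + 7)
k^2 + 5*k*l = k*(k + 5*l)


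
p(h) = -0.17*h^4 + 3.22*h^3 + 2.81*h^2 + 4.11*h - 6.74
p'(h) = -0.68*h^3 + 9.66*h^2 + 5.62*h + 4.11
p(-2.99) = -93.57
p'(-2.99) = 91.84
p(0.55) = -3.11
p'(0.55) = 10.01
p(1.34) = 11.01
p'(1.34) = 27.35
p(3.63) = 169.71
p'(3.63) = 119.27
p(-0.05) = -6.94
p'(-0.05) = 3.85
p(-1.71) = -23.11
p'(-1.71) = 26.15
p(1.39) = 12.42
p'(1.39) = 28.76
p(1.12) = 5.64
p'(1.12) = 21.57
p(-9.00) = -3278.87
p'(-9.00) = 1231.71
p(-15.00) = -18909.89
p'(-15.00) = 4388.31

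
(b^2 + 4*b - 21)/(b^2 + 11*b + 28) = (b - 3)/(b + 4)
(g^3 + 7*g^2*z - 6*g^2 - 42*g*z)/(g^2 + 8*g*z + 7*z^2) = g*(g - 6)/(g + z)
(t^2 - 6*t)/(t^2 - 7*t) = (t - 6)/(t - 7)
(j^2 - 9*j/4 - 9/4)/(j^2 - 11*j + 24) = (j + 3/4)/(j - 8)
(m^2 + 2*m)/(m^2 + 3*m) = (m + 2)/(m + 3)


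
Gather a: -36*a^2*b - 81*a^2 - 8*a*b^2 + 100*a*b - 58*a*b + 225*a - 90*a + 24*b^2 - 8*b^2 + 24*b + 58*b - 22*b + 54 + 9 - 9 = a^2*(-36*b - 81) + a*(-8*b^2 + 42*b + 135) + 16*b^2 + 60*b + 54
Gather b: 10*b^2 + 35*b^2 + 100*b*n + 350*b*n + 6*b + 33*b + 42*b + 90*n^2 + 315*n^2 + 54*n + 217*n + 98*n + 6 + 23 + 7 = 45*b^2 + b*(450*n + 81) + 405*n^2 + 369*n + 36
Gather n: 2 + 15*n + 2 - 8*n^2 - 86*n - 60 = -8*n^2 - 71*n - 56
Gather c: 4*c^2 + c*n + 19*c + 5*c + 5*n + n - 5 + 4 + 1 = 4*c^2 + c*(n + 24) + 6*n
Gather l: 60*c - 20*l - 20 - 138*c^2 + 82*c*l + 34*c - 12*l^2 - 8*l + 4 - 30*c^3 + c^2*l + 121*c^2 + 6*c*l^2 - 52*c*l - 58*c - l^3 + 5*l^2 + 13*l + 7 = -30*c^3 - 17*c^2 + 36*c - l^3 + l^2*(6*c - 7) + l*(c^2 + 30*c - 15) - 9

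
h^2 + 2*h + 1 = (h + 1)^2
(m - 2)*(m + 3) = m^2 + m - 6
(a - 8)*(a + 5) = a^2 - 3*a - 40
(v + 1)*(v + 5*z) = v^2 + 5*v*z + v + 5*z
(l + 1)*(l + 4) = l^2 + 5*l + 4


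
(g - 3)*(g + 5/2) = g^2 - g/2 - 15/2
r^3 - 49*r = r*(r - 7)*(r + 7)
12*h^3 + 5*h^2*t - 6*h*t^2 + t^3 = (-4*h + t)*(-3*h + t)*(h + t)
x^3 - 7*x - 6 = (x - 3)*(x + 1)*(x + 2)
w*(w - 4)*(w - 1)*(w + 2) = w^4 - 3*w^3 - 6*w^2 + 8*w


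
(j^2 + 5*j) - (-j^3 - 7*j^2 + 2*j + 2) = j^3 + 8*j^2 + 3*j - 2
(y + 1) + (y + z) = 2*y + z + 1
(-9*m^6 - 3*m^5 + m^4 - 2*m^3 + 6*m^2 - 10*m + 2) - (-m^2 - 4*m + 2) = -9*m^6 - 3*m^5 + m^4 - 2*m^3 + 7*m^2 - 6*m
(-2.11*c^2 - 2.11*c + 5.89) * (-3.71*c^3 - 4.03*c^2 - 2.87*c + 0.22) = 7.8281*c^5 + 16.3314*c^4 - 7.2929*c^3 - 18.1452*c^2 - 17.3685*c + 1.2958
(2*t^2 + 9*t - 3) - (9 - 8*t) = 2*t^2 + 17*t - 12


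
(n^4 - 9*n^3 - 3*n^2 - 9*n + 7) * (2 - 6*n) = -6*n^5 + 56*n^4 + 48*n^2 - 60*n + 14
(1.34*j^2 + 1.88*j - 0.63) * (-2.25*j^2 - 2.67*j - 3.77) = -3.015*j^4 - 7.8078*j^3 - 8.6539*j^2 - 5.4055*j + 2.3751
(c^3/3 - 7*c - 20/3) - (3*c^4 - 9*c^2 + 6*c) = -3*c^4 + c^3/3 + 9*c^2 - 13*c - 20/3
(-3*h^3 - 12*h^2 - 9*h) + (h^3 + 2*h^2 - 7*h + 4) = -2*h^3 - 10*h^2 - 16*h + 4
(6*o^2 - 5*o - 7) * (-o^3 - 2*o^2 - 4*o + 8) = -6*o^5 - 7*o^4 - 7*o^3 + 82*o^2 - 12*o - 56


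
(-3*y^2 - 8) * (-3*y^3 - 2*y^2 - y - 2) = 9*y^5 + 6*y^4 + 27*y^3 + 22*y^2 + 8*y + 16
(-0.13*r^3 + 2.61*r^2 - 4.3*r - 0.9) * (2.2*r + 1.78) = -0.286*r^4 + 5.5106*r^3 - 4.8142*r^2 - 9.634*r - 1.602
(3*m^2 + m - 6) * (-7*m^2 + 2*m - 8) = -21*m^4 - m^3 + 20*m^2 - 20*m + 48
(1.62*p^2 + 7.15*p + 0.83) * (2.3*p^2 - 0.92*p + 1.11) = 3.726*p^4 + 14.9546*p^3 - 2.8708*p^2 + 7.1729*p + 0.9213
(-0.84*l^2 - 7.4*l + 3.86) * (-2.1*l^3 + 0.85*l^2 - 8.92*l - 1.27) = 1.764*l^5 + 14.826*l^4 - 6.9032*l^3 + 70.3558*l^2 - 25.0332*l - 4.9022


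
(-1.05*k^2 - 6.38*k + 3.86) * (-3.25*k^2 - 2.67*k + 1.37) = 3.4125*k^4 + 23.5385*k^3 + 3.0511*k^2 - 19.0468*k + 5.2882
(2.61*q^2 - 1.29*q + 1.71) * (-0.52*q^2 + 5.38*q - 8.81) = -1.3572*q^4 + 14.7126*q^3 - 30.8235*q^2 + 20.5647*q - 15.0651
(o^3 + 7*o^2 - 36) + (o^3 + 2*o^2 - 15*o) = 2*o^3 + 9*o^2 - 15*o - 36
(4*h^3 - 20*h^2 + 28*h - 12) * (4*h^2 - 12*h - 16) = 16*h^5 - 128*h^4 + 288*h^3 - 64*h^2 - 304*h + 192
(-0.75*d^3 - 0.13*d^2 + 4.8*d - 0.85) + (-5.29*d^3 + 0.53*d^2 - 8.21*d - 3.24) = -6.04*d^3 + 0.4*d^2 - 3.41*d - 4.09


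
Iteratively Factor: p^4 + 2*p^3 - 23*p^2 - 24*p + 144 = (p + 4)*(p^3 - 2*p^2 - 15*p + 36) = (p - 3)*(p + 4)*(p^2 + p - 12) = (p - 3)*(p + 4)^2*(p - 3)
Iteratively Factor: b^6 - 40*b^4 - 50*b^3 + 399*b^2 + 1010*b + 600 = (b + 3)*(b^5 - 3*b^4 - 31*b^3 + 43*b^2 + 270*b + 200) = (b + 1)*(b + 3)*(b^4 - 4*b^3 - 27*b^2 + 70*b + 200) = (b + 1)*(b + 2)*(b + 3)*(b^3 - 6*b^2 - 15*b + 100) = (b + 1)*(b + 2)*(b + 3)*(b + 4)*(b^2 - 10*b + 25) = (b - 5)*(b + 1)*(b + 2)*(b + 3)*(b + 4)*(b - 5)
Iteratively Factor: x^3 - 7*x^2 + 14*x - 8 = (x - 4)*(x^2 - 3*x + 2) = (x - 4)*(x - 2)*(x - 1)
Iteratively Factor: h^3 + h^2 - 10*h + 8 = (h - 1)*(h^2 + 2*h - 8) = (h - 1)*(h + 4)*(h - 2)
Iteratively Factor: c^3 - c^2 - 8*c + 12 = (c - 2)*(c^2 + c - 6) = (c - 2)*(c + 3)*(c - 2)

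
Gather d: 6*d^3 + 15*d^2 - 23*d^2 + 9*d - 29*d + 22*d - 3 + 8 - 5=6*d^3 - 8*d^2 + 2*d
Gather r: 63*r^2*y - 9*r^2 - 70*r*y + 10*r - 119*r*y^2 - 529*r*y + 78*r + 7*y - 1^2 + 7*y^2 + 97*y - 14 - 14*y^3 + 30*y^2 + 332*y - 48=r^2*(63*y - 9) + r*(-119*y^2 - 599*y + 88) - 14*y^3 + 37*y^2 + 436*y - 63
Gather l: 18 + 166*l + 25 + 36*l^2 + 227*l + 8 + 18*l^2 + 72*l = 54*l^2 + 465*l + 51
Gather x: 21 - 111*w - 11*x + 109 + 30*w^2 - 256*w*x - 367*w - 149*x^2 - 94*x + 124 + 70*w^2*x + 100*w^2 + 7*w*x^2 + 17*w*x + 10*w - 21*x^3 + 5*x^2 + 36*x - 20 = 130*w^2 - 468*w - 21*x^3 + x^2*(7*w - 144) + x*(70*w^2 - 239*w - 69) + 234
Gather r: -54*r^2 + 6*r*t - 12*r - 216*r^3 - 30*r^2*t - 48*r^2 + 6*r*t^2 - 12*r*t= -216*r^3 + r^2*(-30*t - 102) + r*(6*t^2 - 6*t - 12)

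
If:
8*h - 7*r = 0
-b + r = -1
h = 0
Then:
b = 1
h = 0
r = 0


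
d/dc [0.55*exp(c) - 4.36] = 0.55*exp(c)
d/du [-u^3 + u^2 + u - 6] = -3*u^2 + 2*u + 1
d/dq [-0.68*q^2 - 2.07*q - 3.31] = -1.36*q - 2.07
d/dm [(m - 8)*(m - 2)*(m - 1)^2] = 4*m^3 - 36*m^2 + 74*m - 42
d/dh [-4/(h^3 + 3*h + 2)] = 12*(h^2 + 1)/(h^3 + 3*h + 2)^2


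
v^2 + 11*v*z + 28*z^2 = (v + 4*z)*(v + 7*z)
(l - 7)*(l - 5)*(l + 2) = l^3 - 10*l^2 + 11*l + 70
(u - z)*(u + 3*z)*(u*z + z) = u^3*z + 2*u^2*z^2 + u^2*z - 3*u*z^3 + 2*u*z^2 - 3*z^3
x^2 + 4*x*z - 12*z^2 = (x - 2*z)*(x + 6*z)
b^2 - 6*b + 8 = (b - 4)*(b - 2)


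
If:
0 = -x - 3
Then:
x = -3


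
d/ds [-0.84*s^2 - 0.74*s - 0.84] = -1.68*s - 0.74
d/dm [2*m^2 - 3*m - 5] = 4*m - 3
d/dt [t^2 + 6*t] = 2*t + 6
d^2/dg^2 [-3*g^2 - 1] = -6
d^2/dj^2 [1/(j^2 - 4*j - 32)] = 2*(j^2 - 4*j - 4*(j - 2)^2 - 32)/(-j^2 + 4*j + 32)^3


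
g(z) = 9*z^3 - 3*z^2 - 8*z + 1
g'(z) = 27*z^2 - 6*z - 8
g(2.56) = 111.85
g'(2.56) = 153.59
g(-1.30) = -13.44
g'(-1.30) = 45.43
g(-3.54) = -407.53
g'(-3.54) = 351.59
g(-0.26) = 2.72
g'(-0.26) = -4.61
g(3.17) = 232.19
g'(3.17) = 244.30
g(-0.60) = 2.78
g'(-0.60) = 5.32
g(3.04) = 201.81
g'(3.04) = 223.28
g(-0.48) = 3.15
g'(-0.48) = 1.10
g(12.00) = 15025.00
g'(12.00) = 3808.00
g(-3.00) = -245.00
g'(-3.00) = 253.00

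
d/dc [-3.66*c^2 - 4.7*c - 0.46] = -7.32*c - 4.7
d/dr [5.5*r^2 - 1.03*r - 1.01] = 11.0*r - 1.03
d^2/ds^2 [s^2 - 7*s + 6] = 2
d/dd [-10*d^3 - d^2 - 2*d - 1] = -30*d^2 - 2*d - 2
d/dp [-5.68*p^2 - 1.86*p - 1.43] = -11.36*p - 1.86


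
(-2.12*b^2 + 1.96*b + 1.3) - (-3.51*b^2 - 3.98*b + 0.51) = 1.39*b^2 + 5.94*b + 0.79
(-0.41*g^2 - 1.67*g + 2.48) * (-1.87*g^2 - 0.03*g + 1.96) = 0.7667*g^4 + 3.1352*g^3 - 5.3911*g^2 - 3.3476*g + 4.8608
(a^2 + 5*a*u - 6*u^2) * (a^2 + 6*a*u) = a^4 + 11*a^3*u + 24*a^2*u^2 - 36*a*u^3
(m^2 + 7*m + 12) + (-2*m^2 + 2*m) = -m^2 + 9*m + 12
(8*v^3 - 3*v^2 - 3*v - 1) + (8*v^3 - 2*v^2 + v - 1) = 16*v^3 - 5*v^2 - 2*v - 2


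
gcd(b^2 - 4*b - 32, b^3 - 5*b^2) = 1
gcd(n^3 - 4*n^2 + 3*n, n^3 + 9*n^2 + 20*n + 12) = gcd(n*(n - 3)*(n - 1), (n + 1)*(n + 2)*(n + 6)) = 1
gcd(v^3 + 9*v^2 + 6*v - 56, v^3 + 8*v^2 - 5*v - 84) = v^2 + 11*v + 28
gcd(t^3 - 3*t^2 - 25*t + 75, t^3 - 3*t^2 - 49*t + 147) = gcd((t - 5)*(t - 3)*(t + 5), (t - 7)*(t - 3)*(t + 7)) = t - 3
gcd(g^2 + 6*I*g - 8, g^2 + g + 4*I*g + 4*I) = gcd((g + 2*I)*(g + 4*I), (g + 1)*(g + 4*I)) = g + 4*I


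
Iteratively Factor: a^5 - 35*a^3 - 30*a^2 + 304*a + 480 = (a - 5)*(a^4 + 5*a^3 - 10*a^2 - 80*a - 96) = (a - 5)*(a - 4)*(a^3 + 9*a^2 + 26*a + 24) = (a - 5)*(a - 4)*(a + 3)*(a^2 + 6*a + 8) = (a - 5)*(a - 4)*(a + 2)*(a + 3)*(a + 4)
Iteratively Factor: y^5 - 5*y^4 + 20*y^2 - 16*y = (y + 2)*(y^4 - 7*y^3 + 14*y^2 - 8*y) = y*(y + 2)*(y^3 - 7*y^2 + 14*y - 8) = y*(y - 2)*(y + 2)*(y^2 - 5*y + 4) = y*(y - 2)*(y - 1)*(y + 2)*(y - 4)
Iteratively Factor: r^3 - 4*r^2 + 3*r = (r - 1)*(r^2 - 3*r) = (r - 3)*(r - 1)*(r)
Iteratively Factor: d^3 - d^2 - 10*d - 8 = (d + 1)*(d^2 - 2*d - 8) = (d - 4)*(d + 1)*(d + 2)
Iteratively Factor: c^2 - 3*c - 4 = (c - 4)*(c + 1)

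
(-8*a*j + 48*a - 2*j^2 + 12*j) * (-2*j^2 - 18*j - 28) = 16*a*j^3 + 48*a*j^2 - 640*a*j - 1344*a + 4*j^4 + 12*j^3 - 160*j^2 - 336*j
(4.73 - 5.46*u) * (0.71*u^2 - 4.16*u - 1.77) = -3.8766*u^3 + 26.0719*u^2 - 10.0126*u - 8.3721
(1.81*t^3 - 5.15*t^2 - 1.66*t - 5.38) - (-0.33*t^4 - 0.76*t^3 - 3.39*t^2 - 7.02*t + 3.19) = 0.33*t^4 + 2.57*t^3 - 1.76*t^2 + 5.36*t - 8.57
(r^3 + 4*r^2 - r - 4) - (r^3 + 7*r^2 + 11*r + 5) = -3*r^2 - 12*r - 9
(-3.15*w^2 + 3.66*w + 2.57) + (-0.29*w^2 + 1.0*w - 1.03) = -3.44*w^2 + 4.66*w + 1.54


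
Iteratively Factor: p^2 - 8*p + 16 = (p - 4)*(p - 4)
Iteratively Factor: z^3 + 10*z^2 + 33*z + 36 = (z + 3)*(z^2 + 7*z + 12) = (z + 3)*(z + 4)*(z + 3)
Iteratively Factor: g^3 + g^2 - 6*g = (g)*(g^2 + g - 6) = g*(g + 3)*(g - 2)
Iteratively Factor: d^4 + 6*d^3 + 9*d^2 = (d)*(d^3 + 6*d^2 + 9*d) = d^2*(d^2 + 6*d + 9) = d^2*(d + 3)*(d + 3)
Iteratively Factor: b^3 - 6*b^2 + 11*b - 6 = (b - 3)*(b^2 - 3*b + 2) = (b - 3)*(b - 2)*(b - 1)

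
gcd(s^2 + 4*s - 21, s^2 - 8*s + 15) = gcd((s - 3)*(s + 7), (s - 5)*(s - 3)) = s - 3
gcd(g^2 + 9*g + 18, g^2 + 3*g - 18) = g + 6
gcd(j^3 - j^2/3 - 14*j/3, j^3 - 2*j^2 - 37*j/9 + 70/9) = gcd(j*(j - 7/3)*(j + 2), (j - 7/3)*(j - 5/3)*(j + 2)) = j^2 - j/3 - 14/3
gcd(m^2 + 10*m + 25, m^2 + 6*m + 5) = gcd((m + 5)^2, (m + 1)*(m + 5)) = m + 5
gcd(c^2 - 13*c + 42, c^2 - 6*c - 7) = c - 7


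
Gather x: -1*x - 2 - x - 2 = -2*x - 4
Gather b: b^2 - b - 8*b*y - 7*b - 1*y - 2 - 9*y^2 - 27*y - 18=b^2 + b*(-8*y - 8) - 9*y^2 - 28*y - 20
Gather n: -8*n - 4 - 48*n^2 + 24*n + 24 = -48*n^2 + 16*n + 20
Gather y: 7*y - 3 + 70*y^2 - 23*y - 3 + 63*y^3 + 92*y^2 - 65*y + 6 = 63*y^3 + 162*y^2 - 81*y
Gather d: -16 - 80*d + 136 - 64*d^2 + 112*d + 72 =-64*d^2 + 32*d + 192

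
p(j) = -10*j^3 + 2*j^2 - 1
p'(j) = -30*j^2 + 4*j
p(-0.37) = -0.22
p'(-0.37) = -5.59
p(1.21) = -15.79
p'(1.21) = -39.08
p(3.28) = -332.36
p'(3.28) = -309.63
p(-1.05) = 12.78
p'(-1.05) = -37.28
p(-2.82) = 239.16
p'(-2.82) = -249.85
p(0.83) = -5.34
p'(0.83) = -17.35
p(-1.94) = 79.54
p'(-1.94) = -120.67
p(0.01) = -1.00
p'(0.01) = 0.04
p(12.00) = -16993.00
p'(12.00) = -4272.00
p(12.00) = -16993.00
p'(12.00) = -4272.00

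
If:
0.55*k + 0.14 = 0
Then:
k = -0.25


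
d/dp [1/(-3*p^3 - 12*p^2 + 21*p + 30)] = (3*p^2 + 8*p - 7)/(3*(p^3 + 4*p^2 - 7*p - 10)^2)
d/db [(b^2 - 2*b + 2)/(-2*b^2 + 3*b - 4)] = (2 - b^2)/(4*b^4 - 12*b^3 + 25*b^2 - 24*b + 16)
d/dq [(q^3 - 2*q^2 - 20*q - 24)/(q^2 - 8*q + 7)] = (q^4 - 16*q^3 + 57*q^2 + 20*q - 332)/(q^4 - 16*q^3 + 78*q^2 - 112*q + 49)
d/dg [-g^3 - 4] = -3*g^2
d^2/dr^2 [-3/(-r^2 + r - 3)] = 6*(-r^2 + r + (2*r - 1)^2 - 3)/(r^2 - r + 3)^3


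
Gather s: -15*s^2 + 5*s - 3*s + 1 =-15*s^2 + 2*s + 1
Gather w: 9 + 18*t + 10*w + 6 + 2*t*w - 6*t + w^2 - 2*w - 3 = 12*t + w^2 + w*(2*t + 8) + 12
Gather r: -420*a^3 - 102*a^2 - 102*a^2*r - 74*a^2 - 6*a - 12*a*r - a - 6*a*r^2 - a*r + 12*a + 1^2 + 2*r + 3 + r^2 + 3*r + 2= -420*a^3 - 176*a^2 + 5*a + r^2*(1 - 6*a) + r*(-102*a^2 - 13*a + 5) + 6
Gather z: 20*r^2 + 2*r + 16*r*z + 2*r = 20*r^2 + 16*r*z + 4*r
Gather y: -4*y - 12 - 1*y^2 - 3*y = -y^2 - 7*y - 12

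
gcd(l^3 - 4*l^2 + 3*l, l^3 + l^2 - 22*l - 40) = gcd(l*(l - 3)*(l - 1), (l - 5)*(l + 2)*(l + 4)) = 1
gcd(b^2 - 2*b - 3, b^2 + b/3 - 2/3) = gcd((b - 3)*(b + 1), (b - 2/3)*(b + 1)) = b + 1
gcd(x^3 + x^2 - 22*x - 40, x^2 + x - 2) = x + 2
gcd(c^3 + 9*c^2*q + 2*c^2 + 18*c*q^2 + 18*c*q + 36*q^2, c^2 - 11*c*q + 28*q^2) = 1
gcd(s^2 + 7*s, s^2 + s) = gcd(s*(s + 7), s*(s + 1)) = s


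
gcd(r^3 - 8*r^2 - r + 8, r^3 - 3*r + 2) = r - 1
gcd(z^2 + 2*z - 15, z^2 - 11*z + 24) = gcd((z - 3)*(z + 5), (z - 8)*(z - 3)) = z - 3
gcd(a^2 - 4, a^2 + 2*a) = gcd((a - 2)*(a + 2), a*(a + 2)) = a + 2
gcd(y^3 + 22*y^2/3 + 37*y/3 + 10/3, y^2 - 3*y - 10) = y + 2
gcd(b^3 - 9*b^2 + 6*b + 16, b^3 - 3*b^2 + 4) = b^2 - b - 2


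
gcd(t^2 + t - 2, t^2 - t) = t - 1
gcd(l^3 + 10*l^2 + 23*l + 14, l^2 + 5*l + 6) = l + 2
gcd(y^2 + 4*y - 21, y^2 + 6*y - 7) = y + 7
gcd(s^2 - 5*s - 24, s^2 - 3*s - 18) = s + 3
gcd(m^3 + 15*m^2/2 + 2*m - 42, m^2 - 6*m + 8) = m - 2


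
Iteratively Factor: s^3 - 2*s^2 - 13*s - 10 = (s + 2)*(s^2 - 4*s - 5) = (s + 1)*(s + 2)*(s - 5)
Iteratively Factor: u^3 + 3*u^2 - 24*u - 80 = (u - 5)*(u^2 + 8*u + 16) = (u - 5)*(u + 4)*(u + 4)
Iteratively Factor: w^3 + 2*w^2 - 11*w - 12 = (w + 4)*(w^2 - 2*w - 3) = (w - 3)*(w + 4)*(w + 1)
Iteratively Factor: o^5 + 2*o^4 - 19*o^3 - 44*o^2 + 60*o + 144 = (o + 2)*(o^4 - 19*o^2 - 6*o + 72) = (o + 2)*(o + 3)*(o^3 - 3*o^2 - 10*o + 24) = (o - 4)*(o + 2)*(o + 3)*(o^2 + o - 6) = (o - 4)*(o - 2)*(o + 2)*(o + 3)*(o + 3)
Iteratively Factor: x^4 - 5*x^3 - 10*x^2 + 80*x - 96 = (x - 4)*(x^3 - x^2 - 14*x + 24) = (x - 4)*(x - 3)*(x^2 + 2*x - 8) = (x - 4)*(x - 3)*(x + 4)*(x - 2)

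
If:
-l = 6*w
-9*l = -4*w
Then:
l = 0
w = 0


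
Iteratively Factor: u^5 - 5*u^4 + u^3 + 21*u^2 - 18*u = (u)*(u^4 - 5*u^3 + u^2 + 21*u - 18) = u*(u + 2)*(u^3 - 7*u^2 + 15*u - 9) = u*(u - 1)*(u + 2)*(u^2 - 6*u + 9) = u*(u - 3)*(u - 1)*(u + 2)*(u - 3)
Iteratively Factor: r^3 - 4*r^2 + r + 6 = (r + 1)*(r^2 - 5*r + 6) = (r - 3)*(r + 1)*(r - 2)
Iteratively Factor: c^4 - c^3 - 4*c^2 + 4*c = (c + 2)*(c^3 - 3*c^2 + 2*c) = c*(c + 2)*(c^2 - 3*c + 2) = c*(c - 2)*(c + 2)*(c - 1)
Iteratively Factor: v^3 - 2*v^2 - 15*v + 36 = (v - 3)*(v^2 + v - 12) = (v - 3)^2*(v + 4)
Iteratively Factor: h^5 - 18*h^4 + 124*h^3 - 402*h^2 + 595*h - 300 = (h - 5)*(h^4 - 13*h^3 + 59*h^2 - 107*h + 60) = (h - 5)*(h - 1)*(h^3 - 12*h^2 + 47*h - 60) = (h - 5)^2*(h - 1)*(h^2 - 7*h + 12) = (h - 5)^2*(h - 4)*(h - 1)*(h - 3)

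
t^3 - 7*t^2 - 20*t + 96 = (t - 8)*(t - 3)*(t + 4)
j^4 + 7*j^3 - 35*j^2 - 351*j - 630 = (j - 7)*(j + 3)*(j + 5)*(j + 6)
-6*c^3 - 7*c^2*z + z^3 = (-3*c + z)*(c + z)*(2*c + z)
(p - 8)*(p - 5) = p^2 - 13*p + 40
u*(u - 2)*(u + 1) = u^3 - u^2 - 2*u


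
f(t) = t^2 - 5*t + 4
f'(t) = 2*t - 5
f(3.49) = -1.27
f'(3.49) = 1.98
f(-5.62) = 63.68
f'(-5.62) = -16.24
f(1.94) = -1.94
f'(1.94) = -1.12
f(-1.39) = 12.88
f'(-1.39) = -7.78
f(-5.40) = 60.16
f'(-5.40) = -15.80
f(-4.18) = 42.37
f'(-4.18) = -13.36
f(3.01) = -1.99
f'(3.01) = 1.02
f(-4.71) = 49.73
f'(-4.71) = -14.42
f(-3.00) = 28.00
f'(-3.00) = -11.00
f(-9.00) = 130.00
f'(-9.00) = -23.00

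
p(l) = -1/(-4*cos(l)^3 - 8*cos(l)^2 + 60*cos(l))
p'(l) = -(-12*sin(l)*cos(l)^2 - 16*sin(l)*cos(l) + 60*sin(l))/(-4*cos(l)^3 - 8*cos(l)^2 + 60*cos(l))^2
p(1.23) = -0.05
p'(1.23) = -0.14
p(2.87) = 0.02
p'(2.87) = -0.00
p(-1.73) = 0.10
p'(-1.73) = 0.65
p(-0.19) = -0.02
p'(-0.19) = 0.00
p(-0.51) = -0.02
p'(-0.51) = 0.01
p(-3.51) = 0.02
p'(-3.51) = -0.01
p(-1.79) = 0.07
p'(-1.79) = 0.34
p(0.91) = -0.03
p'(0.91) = -0.03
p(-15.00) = 0.02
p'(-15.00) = 0.02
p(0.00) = -0.02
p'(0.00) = 0.00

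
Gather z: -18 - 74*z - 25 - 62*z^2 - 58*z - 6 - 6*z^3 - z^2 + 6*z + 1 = -6*z^3 - 63*z^2 - 126*z - 48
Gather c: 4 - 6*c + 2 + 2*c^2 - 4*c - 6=2*c^2 - 10*c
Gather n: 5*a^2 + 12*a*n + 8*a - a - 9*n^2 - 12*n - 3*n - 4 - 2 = 5*a^2 + 7*a - 9*n^2 + n*(12*a - 15) - 6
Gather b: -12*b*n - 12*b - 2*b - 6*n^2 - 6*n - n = b*(-12*n - 14) - 6*n^2 - 7*n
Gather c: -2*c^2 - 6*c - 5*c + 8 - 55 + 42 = -2*c^2 - 11*c - 5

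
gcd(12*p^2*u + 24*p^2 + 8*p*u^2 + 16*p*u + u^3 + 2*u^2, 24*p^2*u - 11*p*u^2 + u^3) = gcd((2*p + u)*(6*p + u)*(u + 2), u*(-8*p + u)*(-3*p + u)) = 1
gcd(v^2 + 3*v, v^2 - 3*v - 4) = 1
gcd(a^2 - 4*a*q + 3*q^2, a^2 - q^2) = -a + q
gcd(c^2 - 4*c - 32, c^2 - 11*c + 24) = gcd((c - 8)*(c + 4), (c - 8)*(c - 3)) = c - 8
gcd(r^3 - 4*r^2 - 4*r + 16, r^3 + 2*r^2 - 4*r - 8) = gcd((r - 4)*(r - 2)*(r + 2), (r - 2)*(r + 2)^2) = r^2 - 4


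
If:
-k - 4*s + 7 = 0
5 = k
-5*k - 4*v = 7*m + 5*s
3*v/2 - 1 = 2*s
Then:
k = 5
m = -197/42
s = 1/2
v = 4/3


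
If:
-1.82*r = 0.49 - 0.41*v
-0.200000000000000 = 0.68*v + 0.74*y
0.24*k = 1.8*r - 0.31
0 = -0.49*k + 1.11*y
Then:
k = -2.10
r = -0.11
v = 0.72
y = -0.93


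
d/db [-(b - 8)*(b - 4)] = 12 - 2*b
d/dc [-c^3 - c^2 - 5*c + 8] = -3*c^2 - 2*c - 5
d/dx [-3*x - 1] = -3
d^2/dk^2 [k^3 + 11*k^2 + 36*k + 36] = 6*k + 22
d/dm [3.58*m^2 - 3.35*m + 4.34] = 7.16*m - 3.35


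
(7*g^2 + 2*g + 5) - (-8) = 7*g^2 + 2*g + 13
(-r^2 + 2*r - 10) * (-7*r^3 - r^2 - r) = 7*r^5 - 13*r^4 + 69*r^3 + 8*r^2 + 10*r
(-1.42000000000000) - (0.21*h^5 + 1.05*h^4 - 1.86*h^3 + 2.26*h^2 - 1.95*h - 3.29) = -0.21*h^5 - 1.05*h^4 + 1.86*h^3 - 2.26*h^2 + 1.95*h + 1.87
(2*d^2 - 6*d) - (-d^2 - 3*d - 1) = 3*d^2 - 3*d + 1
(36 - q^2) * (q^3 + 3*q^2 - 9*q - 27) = -q^5 - 3*q^4 + 45*q^3 + 135*q^2 - 324*q - 972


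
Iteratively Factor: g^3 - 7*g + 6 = (g + 3)*(g^2 - 3*g + 2) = (g - 2)*(g + 3)*(g - 1)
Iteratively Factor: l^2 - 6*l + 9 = (l - 3)*(l - 3)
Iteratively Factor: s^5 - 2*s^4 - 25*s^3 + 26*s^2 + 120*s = (s - 5)*(s^4 + 3*s^3 - 10*s^2 - 24*s) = (s - 5)*(s - 3)*(s^3 + 6*s^2 + 8*s) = s*(s - 5)*(s - 3)*(s^2 + 6*s + 8) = s*(s - 5)*(s - 3)*(s + 4)*(s + 2)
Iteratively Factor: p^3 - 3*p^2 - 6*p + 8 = (p + 2)*(p^2 - 5*p + 4) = (p - 1)*(p + 2)*(p - 4)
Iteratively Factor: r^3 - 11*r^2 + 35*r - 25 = (r - 5)*(r^2 - 6*r + 5) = (r - 5)*(r - 1)*(r - 5)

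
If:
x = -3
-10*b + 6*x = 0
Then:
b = -9/5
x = -3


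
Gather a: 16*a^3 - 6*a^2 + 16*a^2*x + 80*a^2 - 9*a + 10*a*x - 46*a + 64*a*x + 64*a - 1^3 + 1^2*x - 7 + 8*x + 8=16*a^3 + a^2*(16*x + 74) + a*(74*x + 9) + 9*x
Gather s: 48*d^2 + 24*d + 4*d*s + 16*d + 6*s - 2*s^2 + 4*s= 48*d^2 + 40*d - 2*s^2 + s*(4*d + 10)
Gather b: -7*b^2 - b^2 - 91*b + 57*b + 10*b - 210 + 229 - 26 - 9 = -8*b^2 - 24*b - 16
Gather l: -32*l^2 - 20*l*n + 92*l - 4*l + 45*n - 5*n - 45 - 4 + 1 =-32*l^2 + l*(88 - 20*n) + 40*n - 48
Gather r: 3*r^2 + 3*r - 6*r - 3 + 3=3*r^2 - 3*r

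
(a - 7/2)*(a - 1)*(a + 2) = a^3 - 5*a^2/2 - 11*a/2 + 7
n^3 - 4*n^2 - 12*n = n*(n - 6)*(n + 2)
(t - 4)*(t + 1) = t^2 - 3*t - 4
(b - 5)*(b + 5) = b^2 - 25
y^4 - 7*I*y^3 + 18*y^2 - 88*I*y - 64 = (y - 8*I)*(y - 2*I)*(y - I)*(y + 4*I)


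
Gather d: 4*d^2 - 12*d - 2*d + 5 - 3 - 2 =4*d^2 - 14*d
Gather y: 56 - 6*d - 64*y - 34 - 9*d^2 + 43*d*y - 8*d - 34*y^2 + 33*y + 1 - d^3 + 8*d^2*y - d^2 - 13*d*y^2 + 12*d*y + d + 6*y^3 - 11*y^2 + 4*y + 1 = -d^3 - 10*d^2 - 13*d + 6*y^3 + y^2*(-13*d - 45) + y*(8*d^2 + 55*d - 27) + 24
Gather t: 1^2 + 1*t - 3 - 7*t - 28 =-6*t - 30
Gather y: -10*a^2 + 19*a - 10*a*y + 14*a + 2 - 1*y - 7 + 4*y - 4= -10*a^2 + 33*a + y*(3 - 10*a) - 9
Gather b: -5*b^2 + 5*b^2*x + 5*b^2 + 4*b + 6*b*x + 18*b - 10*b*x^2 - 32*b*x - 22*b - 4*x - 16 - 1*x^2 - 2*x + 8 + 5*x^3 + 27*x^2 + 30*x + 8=5*b^2*x + b*(-10*x^2 - 26*x) + 5*x^3 + 26*x^2 + 24*x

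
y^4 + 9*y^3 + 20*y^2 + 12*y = y*(y + 1)*(y + 2)*(y + 6)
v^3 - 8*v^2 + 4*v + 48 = (v - 6)*(v - 4)*(v + 2)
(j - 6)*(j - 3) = j^2 - 9*j + 18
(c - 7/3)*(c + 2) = c^2 - c/3 - 14/3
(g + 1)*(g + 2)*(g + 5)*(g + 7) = g^4 + 15*g^3 + 73*g^2 + 129*g + 70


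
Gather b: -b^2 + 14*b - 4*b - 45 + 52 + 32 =-b^2 + 10*b + 39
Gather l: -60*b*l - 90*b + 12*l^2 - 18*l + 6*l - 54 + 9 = -90*b + 12*l^2 + l*(-60*b - 12) - 45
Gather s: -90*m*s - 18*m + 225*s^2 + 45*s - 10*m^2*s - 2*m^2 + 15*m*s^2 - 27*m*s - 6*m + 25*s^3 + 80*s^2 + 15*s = -2*m^2 - 24*m + 25*s^3 + s^2*(15*m + 305) + s*(-10*m^2 - 117*m + 60)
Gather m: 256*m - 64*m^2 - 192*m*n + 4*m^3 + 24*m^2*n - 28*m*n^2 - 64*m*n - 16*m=4*m^3 + m^2*(24*n - 64) + m*(-28*n^2 - 256*n + 240)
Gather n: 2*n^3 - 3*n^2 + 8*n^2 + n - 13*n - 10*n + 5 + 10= 2*n^3 + 5*n^2 - 22*n + 15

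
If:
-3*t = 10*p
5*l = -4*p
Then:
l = 6*t/25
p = -3*t/10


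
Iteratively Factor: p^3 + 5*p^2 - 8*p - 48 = (p + 4)*(p^2 + p - 12) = (p - 3)*(p + 4)*(p + 4)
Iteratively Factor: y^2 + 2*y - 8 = (y + 4)*(y - 2)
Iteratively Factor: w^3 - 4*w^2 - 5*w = (w)*(w^2 - 4*w - 5) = w*(w - 5)*(w + 1)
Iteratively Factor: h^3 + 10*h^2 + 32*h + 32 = (h + 2)*(h^2 + 8*h + 16) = (h + 2)*(h + 4)*(h + 4)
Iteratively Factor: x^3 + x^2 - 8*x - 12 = (x + 2)*(x^2 - x - 6) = (x + 2)^2*(x - 3)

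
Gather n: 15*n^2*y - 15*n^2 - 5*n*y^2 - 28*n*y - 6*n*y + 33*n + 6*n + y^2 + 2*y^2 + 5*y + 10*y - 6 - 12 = n^2*(15*y - 15) + n*(-5*y^2 - 34*y + 39) + 3*y^2 + 15*y - 18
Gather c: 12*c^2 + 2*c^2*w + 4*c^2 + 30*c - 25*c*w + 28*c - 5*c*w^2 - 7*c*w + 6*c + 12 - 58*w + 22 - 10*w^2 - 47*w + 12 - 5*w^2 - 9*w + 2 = c^2*(2*w + 16) + c*(-5*w^2 - 32*w + 64) - 15*w^2 - 114*w + 48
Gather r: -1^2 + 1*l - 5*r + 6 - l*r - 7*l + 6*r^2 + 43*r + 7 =-6*l + 6*r^2 + r*(38 - l) + 12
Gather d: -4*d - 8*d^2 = -8*d^2 - 4*d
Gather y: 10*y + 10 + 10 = 10*y + 20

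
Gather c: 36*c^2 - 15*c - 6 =36*c^2 - 15*c - 6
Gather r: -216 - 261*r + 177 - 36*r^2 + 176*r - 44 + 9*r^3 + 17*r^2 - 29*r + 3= 9*r^3 - 19*r^2 - 114*r - 80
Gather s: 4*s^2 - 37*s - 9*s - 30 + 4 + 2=4*s^2 - 46*s - 24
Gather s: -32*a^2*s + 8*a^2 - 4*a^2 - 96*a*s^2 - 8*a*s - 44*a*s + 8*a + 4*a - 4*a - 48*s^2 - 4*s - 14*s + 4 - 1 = 4*a^2 + 8*a + s^2*(-96*a - 48) + s*(-32*a^2 - 52*a - 18) + 3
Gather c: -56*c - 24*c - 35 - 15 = -80*c - 50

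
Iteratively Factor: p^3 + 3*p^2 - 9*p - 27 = (p - 3)*(p^2 + 6*p + 9) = (p - 3)*(p + 3)*(p + 3)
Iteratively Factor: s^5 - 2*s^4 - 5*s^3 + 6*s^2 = (s - 3)*(s^4 + s^3 - 2*s^2) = (s - 3)*(s - 1)*(s^3 + 2*s^2) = s*(s - 3)*(s - 1)*(s^2 + 2*s) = s^2*(s - 3)*(s - 1)*(s + 2)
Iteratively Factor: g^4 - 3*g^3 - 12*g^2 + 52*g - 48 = (g - 2)*(g^3 - g^2 - 14*g + 24) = (g - 2)*(g + 4)*(g^2 - 5*g + 6) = (g - 2)^2*(g + 4)*(g - 3)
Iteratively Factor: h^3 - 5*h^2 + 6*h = (h)*(h^2 - 5*h + 6) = h*(h - 3)*(h - 2)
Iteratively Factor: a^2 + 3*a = (a)*(a + 3)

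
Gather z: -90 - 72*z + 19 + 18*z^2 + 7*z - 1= 18*z^2 - 65*z - 72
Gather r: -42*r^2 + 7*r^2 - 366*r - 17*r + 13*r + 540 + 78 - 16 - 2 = -35*r^2 - 370*r + 600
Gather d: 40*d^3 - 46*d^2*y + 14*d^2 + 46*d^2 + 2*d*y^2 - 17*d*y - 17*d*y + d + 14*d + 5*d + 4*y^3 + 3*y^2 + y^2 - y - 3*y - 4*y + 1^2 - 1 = 40*d^3 + d^2*(60 - 46*y) + d*(2*y^2 - 34*y + 20) + 4*y^3 + 4*y^2 - 8*y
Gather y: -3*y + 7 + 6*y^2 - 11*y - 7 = 6*y^2 - 14*y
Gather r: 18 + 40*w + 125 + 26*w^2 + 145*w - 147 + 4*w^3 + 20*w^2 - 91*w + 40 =4*w^3 + 46*w^2 + 94*w + 36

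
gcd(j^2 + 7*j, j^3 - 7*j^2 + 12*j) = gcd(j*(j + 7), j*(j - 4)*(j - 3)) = j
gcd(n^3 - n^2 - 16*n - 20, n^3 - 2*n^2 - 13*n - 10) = n^2 - 3*n - 10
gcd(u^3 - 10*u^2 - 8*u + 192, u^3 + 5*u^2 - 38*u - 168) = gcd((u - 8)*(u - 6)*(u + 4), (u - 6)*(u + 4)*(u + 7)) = u^2 - 2*u - 24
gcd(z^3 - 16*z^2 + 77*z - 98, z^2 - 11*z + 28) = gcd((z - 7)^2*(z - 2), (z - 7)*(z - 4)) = z - 7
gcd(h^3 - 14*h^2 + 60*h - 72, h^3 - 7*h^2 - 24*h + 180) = h^2 - 12*h + 36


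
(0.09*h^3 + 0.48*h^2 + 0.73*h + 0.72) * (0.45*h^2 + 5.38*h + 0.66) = 0.0405*h^5 + 0.7002*h^4 + 2.9703*h^3 + 4.5682*h^2 + 4.3554*h + 0.4752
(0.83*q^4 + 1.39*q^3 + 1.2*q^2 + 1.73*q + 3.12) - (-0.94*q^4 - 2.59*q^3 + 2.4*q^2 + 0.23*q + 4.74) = 1.77*q^4 + 3.98*q^3 - 1.2*q^2 + 1.5*q - 1.62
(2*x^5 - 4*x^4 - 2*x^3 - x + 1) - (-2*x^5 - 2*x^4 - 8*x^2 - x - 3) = 4*x^5 - 2*x^4 - 2*x^3 + 8*x^2 + 4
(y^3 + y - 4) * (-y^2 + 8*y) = -y^5 + 8*y^4 - y^3 + 12*y^2 - 32*y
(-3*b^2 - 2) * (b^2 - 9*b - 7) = -3*b^4 + 27*b^3 + 19*b^2 + 18*b + 14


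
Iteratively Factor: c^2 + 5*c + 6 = (c + 2)*(c + 3)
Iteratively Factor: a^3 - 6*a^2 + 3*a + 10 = (a + 1)*(a^2 - 7*a + 10) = (a - 5)*(a + 1)*(a - 2)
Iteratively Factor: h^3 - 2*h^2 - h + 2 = (h - 1)*(h^2 - h - 2) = (h - 1)*(h + 1)*(h - 2)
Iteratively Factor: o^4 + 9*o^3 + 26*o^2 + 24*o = (o)*(o^3 + 9*o^2 + 26*o + 24) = o*(o + 2)*(o^2 + 7*o + 12) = o*(o + 2)*(o + 4)*(o + 3)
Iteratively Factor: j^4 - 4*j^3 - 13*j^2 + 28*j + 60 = (j + 2)*(j^3 - 6*j^2 - j + 30) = (j - 3)*(j + 2)*(j^2 - 3*j - 10) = (j - 3)*(j + 2)^2*(j - 5)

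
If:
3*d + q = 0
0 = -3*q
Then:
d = 0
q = 0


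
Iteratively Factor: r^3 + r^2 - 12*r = (r)*(r^2 + r - 12) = r*(r - 3)*(r + 4)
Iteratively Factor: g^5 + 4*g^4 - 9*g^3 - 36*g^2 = (g + 3)*(g^4 + g^3 - 12*g^2) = g*(g + 3)*(g^3 + g^2 - 12*g) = g*(g + 3)*(g + 4)*(g^2 - 3*g) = g*(g - 3)*(g + 3)*(g + 4)*(g)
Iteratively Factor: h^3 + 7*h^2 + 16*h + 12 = (h + 2)*(h^2 + 5*h + 6) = (h + 2)*(h + 3)*(h + 2)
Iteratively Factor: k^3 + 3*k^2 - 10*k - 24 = (k + 4)*(k^2 - k - 6) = (k - 3)*(k + 4)*(k + 2)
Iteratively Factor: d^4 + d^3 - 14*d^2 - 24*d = (d + 3)*(d^3 - 2*d^2 - 8*d) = d*(d + 3)*(d^2 - 2*d - 8) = d*(d + 2)*(d + 3)*(d - 4)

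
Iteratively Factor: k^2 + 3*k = (k)*(k + 3)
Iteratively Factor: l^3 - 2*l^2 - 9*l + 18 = (l - 3)*(l^2 + l - 6) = (l - 3)*(l - 2)*(l + 3)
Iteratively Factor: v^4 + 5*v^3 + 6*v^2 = (v + 3)*(v^3 + 2*v^2) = v*(v + 3)*(v^2 + 2*v) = v^2*(v + 3)*(v + 2)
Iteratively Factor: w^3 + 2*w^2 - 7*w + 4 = (w + 4)*(w^2 - 2*w + 1) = (w - 1)*(w + 4)*(w - 1)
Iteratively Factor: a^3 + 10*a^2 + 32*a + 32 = (a + 4)*(a^2 + 6*a + 8) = (a + 2)*(a + 4)*(a + 4)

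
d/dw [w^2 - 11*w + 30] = 2*w - 11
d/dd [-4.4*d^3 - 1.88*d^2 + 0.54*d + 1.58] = -13.2*d^2 - 3.76*d + 0.54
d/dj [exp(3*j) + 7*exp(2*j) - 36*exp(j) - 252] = (3*exp(2*j) + 14*exp(j) - 36)*exp(j)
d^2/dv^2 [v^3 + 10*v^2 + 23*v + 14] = 6*v + 20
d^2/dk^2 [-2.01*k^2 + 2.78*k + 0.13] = -4.02000000000000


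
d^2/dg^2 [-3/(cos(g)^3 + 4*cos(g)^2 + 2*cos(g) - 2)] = -(3*(11*cos(g) + 32*cos(2*g) + 9*cos(3*g))*(cos(g)^3 + 4*cos(g)^2 + 2*cos(g) - 2)/4 + 6*(3*cos(g)^2 + 8*cos(g) + 2)^2*sin(g)^2)/(cos(g)^3 + 4*cos(g)^2 + 2*cos(g) - 2)^3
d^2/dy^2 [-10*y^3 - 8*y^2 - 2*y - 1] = -60*y - 16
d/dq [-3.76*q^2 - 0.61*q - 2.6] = -7.52*q - 0.61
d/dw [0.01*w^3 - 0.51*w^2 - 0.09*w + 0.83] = 0.03*w^2 - 1.02*w - 0.09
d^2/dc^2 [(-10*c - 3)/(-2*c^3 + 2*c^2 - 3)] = 4*(2*c^2*(3*c - 2)^2*(10*c + 3) + (-30*c^2 + 20*c - (3*c - 1)*(10*c + 3))*(2*c^3 - 2*c^2 + 3))/(2*c^3 - 2*c^2 + 3)^3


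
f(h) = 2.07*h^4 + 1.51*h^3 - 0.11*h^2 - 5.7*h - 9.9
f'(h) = 8.28*h^3 + 4.53*h^2 - 0.22*h - 5.7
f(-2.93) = 120.43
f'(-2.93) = -174.44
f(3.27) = 259.76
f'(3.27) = 331.54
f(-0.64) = -6.35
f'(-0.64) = -5.87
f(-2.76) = 93.36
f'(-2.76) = -144.67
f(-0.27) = -8.39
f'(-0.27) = -5.47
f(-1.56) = 5.25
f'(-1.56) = -25.77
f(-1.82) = 13.72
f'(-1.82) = -40.21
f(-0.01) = -9.84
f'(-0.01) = -5.70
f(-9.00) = 12512.97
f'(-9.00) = -5672.91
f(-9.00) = 12512.97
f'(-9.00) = -5672.91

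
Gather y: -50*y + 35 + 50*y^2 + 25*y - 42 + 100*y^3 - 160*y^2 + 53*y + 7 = 100*y^3 - 110*y^2 + 28*y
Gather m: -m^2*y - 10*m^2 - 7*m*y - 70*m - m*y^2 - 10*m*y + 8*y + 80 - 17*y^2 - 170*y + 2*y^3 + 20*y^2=m^2*(-y - 10) + m*(-y^2 - 17*y - 70) + 2*y^3 + 3*y^2 - 162*y + 80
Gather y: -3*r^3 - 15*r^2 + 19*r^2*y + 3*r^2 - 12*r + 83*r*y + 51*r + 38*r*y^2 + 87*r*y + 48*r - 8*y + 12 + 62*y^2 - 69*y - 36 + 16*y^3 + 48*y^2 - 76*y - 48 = -3*r^3 - 12*r^2 + 87*r + 16*y^3 + y^2*(38*r + 110) + y*(19*r^2 + 170*r - 153) - 72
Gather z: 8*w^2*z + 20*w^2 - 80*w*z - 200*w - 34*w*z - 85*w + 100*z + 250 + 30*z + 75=20*w^2 - 285*w + z*(8*w^2 - 114*w + 130) + 325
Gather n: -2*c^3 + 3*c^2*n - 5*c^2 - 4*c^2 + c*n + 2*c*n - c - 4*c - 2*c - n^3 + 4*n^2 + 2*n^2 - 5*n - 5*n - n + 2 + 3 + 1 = -2*c^3 - 9*c^2 - 7*c - n^3 + 6*n^2 + n*(3*c^2 + 3*c - 11) + 6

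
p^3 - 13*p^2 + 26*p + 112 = (p - 8)*(p - 7)*(p + 2)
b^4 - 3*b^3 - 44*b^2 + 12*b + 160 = (b - 8)*(b - 2)*(b + 2)*(b + 5)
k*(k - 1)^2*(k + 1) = k^4 - k^3 - k^2 + k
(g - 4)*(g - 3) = g^2 - 7*g + 12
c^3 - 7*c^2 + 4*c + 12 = (c - 6)*(c - 2)*(c + 1)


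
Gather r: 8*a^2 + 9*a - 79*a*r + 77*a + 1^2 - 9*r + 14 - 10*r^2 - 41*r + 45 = 8*a^2 + 86*a - 10*r^2 + r*(-79*a - 50) + 60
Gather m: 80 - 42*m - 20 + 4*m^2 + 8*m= 4*m^2 - 34*m + 60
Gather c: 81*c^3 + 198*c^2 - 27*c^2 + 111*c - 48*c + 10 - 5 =81*c^3 + 171*c^2 + 63*c + 5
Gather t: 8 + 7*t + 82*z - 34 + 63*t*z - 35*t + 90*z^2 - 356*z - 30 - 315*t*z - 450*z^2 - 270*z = t*(-252*z - 28) - 360*z^2 - 544*z - 56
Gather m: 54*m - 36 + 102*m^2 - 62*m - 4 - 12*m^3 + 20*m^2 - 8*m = -12*m^3 + 122*m^2 - 16*m - 40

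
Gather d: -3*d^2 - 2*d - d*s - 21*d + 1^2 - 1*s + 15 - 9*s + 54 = -3*d^2 + d*(-s - 23) - 10*s + 70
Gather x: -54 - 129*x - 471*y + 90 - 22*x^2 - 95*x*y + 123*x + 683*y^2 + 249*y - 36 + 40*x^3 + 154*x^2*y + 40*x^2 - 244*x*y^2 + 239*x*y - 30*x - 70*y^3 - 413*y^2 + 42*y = 40*x^3 + x^2*(154*y + 18) + x*(-244*y^2 + 144*y - 36) - 70*y^3 + 270*y^2 - 180*y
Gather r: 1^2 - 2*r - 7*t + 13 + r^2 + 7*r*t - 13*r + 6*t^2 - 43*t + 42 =r^2 + r*(7*t - 15) + 6*t^2 - 50*t + 56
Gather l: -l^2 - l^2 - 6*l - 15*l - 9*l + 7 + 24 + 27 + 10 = -2*l^2 - 30*l + 68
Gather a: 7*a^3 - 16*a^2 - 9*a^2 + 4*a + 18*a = 7*a^3 - 25*a^2 + 22*a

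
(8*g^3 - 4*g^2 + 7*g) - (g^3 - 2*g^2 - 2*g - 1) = 7*g^3 - 2*g^2 + 9*g + 1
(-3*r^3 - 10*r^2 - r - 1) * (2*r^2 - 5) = -6*r^5 - 20*r^4 + 13*r^3 + 48*r^2 + 5*r + 5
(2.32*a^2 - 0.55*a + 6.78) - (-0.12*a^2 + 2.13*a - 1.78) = 2.44*a^2 - 2.68*a + 8.56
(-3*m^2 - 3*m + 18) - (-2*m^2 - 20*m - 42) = -m^2 + 17*m + 60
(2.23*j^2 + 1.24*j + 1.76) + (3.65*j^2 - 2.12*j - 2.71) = 5.88*j^2 - 0.88*j - 0.95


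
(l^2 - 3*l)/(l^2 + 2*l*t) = (l - 3)/(l + 2*t)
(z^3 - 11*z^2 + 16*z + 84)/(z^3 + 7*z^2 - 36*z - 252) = (z^2 - 5*z - 14)/(z^2 + 13*z + 42)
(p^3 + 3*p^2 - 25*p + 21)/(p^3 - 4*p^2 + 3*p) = (p + 7)/p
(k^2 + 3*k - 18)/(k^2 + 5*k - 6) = (k - 3)/(k - 1)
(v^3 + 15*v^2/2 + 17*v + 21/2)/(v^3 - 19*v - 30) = (2*v^2 + 9*v + 7)/(2*(v^2 - 3*v - 10))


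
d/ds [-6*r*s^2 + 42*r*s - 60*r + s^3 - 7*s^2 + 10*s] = -12*r*s + 42*r + 3*s^2 - 14*s + 10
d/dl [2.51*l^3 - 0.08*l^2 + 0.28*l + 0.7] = 7.53*l^2 - 0.16*l + 0.28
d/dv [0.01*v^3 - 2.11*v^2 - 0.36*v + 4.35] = 0.03*v^2 - 4.22*v - 0.36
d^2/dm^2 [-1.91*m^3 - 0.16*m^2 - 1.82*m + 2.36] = -11.46*m - 0.32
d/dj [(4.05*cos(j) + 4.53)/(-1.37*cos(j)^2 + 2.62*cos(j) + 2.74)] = (-5.5485*cos(j)^2 - 12.4122*cos(j) + 0.771600000000001)*sin(j)/(1.8769*cos(j)^4 - 7.1788*cos(j)^3 - 0.6432*cos(j)^2 + 14.3576*cos(j) + 7.5076)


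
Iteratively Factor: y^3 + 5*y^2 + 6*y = (y)*(y^2 + 5*y + 6) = y*(y + 3)*(y + 2)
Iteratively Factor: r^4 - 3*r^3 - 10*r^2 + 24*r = (r)*(r^3 - 3*r^2 - 10*r + 24) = r*(r + 3)*(r^2 - 6*r + 8) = r*(r - 4)*(r + 3)*(r - 2)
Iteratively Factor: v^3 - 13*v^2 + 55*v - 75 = (v - 5)*(v^2 - 8*v + 15) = (v - 5)^2*(v - 3)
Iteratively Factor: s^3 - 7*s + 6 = (s + 3)*(s^2 - 3*s + 2) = (s - 2)*(s + 3)*(s - 1)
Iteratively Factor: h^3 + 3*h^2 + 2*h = (h)*(h^2 + 3*h + 2) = h*(h + 2)*(h + 1)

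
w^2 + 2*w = w*(w + 2)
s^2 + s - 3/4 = (s - 1/2)*(s + 3/2)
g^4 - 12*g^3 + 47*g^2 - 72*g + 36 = (g - 6)*(g - 3)*(g - 2)*(g - 1)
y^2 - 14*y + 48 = (y - 8)*(y - 6)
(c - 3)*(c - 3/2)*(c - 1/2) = c^3 - 5*c^2 + 27*c/4 - 9/4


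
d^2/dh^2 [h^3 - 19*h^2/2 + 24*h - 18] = 6*h - 19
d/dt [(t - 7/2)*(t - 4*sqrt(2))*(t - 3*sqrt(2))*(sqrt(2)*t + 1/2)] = 4*sqrt(2)*t^3 - 81*t^2/2 - 21*sqrt(2)*t^2/2 + 41*sqrt(2)*t + 189*t/2 - 287*sqrt(2)/4 + 12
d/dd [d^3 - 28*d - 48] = 3*d^2 - 28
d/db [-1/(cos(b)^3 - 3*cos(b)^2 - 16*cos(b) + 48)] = (-3*cos(b)^2 + 6*cos(b) + 16)*sin(b)/(cos(b)^3 - 3*cos(b)^2 - 16*cos(b) + 48)^2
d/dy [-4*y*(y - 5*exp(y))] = 20*y*exp(y) - 8*y + 20*exp(y)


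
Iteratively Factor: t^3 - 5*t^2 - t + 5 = (t - 5)*(t^2 - 1) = (t - 5)*(t - 1)*(t + 1)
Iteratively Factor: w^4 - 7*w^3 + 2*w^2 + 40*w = (w + 2)*(w^3 - 9*w^2 + 20*w) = (w - 4)*(w + 2)*(w^2 - 5*w) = (w - 5)*(w - 4)*(w + 2)*(w)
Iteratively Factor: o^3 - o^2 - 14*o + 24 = (o + 4)*(o^2 - 5*o + 6) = (o - 2)*(o + 4)*(o - 3)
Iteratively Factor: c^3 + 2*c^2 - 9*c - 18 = (c + 2)*(c^2 - 9) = (c + 2)*(c + 3)*(c - 3)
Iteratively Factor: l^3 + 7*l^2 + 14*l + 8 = (l + 1)*(l^2 + 6*l + 8) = (l + 1)*(l + 2)*(l + 4)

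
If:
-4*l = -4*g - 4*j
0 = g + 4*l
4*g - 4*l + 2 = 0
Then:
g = -2/5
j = 1/2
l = 1/10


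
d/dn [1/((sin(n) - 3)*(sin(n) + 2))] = (-sin(2*n) + cos(n))/((sin(n) - 3)^2*(sin(n) + 2)^2)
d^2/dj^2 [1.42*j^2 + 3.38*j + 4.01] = 2.84000000000000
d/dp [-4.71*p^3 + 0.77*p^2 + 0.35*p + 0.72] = -14.13*p^2 + 1.54*p + 0.35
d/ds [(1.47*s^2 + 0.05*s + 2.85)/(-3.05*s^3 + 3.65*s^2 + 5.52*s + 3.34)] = (4.4835*s^4 + 0.305*s^3 + 34.0094*s^2 - 10.9854*s - 15.565)/(9.3025*s^6 - 22.265*s^5 - 20.3495*s^4 + 19.922*s^3 + 54.8524*s^2 + 36.8736*s + 11.1556)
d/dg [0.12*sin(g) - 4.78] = 0.12*cos(g)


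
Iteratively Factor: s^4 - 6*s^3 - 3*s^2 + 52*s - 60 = (s - 5)*(s^3 - s^2 - 8*s + 12) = (s - 5)*(s - 2)*(s^2 + s - 6) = (s - 5)*(s - 2)^2*(s + 3)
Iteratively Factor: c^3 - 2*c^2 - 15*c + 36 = (c + 4)*(c^2 - 6*c + 9) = (c - 3)*(c + 4)*(c - 3)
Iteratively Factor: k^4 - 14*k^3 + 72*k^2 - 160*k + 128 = (k - 4)*(k^3 - 10*k^2 + 32*k - 32) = (k - 4)*(k - 2)*(k^2 - 8*k + 16) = (k - 4)^2*(k - 2)*(k - 4)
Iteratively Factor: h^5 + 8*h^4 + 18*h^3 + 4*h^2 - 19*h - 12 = (h + 3)*(h^4 + 5*h^3 + 3*h^2 - 5*h - 4) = (h + 3)*(h + 4)*(h^3 + h^2 - h - 1) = (h + 1)*(h + 3)*(h + 4)*(h^2 - 1) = (h - 1)*(h + 1)*(h + 3)*(h + 4)*(h + 1)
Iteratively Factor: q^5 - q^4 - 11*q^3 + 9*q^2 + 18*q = (q - 3)*(q^4 + 2*q^3 - 5*q^2 - 6*q) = (q - 3)*(q - 2)*(q^3 + 4*q^2 + 3*q) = (q - 3)*(q - 2)*(q + 3)*(q^2 + q) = (q - 3)*(q - 2)*(q + 1)*(q + 3)*(q)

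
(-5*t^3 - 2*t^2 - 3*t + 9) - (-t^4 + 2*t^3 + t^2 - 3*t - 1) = t^4 - 7*t^3 - 3*t^2 + 10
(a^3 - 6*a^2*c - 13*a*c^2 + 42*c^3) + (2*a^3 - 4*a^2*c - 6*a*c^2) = 3*a^3 - 10*a^2*c - 19*a*c^2 + 42*c^3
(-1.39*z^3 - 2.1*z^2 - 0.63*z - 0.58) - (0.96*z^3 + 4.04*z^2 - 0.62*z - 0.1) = -2.35*z^3 - 6.14*z^2 - 0.01*z - 0.48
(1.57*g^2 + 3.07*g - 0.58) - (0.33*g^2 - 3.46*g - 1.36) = 1.24*g^2 + 6.53*g + 0.78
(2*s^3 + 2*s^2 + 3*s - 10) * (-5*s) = -10*s^4 - 10*s^3 - 15*s^2 + 50*s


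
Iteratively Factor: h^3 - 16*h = (h + 4)*(h^2 - 4*h) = (h - 4)*(h + 4)*(h)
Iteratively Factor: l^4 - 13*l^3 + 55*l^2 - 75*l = (l - 5)*(l^3 - 8*l^2 + 15*l) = (l - 5)*(l - 3)*(l^2 - 5*l) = l*(l - 5)*(l - 3)*(l - 5)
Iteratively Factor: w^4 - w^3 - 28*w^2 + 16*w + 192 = (w + 4)*(w^3 - 5*w^2 - 8*w + 48) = (w - 4)*(w + 4)*(w^2 - w - 12) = (w - 4)^2*(w + 4)*(w + 3)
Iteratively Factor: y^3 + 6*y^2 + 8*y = (y)*(y^2 + 6*y + 8) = y*(y + 4)*(y + 2)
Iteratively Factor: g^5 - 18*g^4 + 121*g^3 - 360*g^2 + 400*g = (g - 5)*(g^4 - 13*g^3 + 56*g^2 - 80*g) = (g - 5)^2*(g^3 - 8*g^2 + 16*g) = (g - 5)^2*(g - 4)*(g^2 - 4*g) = (g - 5)^2*(g - 4)^2*(g)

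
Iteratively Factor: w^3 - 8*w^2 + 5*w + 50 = (w + 2)*(w^2 - 10*w + 25) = (w - 5)*(w + 2)*(w - 5)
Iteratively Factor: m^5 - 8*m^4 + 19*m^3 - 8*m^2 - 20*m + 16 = (m - 4)*(m^4 - 4*m^3 + 3*m^2 + 4*m - 4) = (m - 4)*(m - 1)*(m^3 - 3*m^2 + 4) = (m - 4)*(m - 1)*(m + 1)*(m^2 - 4*m + 4) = (m - 4)*(m - 2)*(m - 1)*(m + 1)*(m - 2)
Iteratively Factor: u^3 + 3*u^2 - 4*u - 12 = (u + 2)*(u^2 + u - 6) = (u + 2)*(u + 3)*(u - 2)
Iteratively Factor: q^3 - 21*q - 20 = (q - 5)*(q^2 + 5*q + 4) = (q - 5)*(q + 4)*(q + 1)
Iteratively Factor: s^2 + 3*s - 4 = (s + 4)*(s - 1)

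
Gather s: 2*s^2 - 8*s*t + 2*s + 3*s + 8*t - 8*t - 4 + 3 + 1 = 2*s^2 + s*(5 - 8*t)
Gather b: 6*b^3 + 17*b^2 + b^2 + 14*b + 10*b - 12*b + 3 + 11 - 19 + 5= 6*b^3 + 18*b^2 + 12*b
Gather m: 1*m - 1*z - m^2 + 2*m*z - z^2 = -m^2 + m*(2*z + 1) - z^2 - z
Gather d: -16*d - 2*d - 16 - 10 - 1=-18*d - 27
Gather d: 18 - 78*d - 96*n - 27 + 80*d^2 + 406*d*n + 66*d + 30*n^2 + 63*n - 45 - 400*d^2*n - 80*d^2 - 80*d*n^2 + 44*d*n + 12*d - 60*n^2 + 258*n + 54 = -400*d^2*n + d*(-80*n^2 + 450*n) - 30*n^2 + 225*n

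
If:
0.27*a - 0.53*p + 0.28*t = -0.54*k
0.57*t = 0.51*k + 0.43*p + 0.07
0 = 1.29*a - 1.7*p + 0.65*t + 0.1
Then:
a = 1.0609946032091*t - 0.276504038538158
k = 0.116454779238654*t - 0.00994603209098482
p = 1.18746061067043*t - 0.150994241008367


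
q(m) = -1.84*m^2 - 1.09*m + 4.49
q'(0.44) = -2.71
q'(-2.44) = 7.89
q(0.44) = 3.65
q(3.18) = -17.58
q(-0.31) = 4.65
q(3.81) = -26.37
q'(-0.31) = 0.05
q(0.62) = 3.11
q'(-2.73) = 8.96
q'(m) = -3.68*m - 1.09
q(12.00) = -273.55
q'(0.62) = -3.37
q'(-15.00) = 54.11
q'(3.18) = -12.79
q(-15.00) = -393.16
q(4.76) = -42.39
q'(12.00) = -45.25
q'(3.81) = -15.11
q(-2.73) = -6.25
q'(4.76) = -18.61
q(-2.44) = -3.81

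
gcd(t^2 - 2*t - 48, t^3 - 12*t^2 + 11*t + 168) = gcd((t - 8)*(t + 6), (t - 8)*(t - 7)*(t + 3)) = t - 8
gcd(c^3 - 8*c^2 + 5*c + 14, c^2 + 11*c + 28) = 1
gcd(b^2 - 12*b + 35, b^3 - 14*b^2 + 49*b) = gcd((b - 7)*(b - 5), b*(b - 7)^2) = b - 7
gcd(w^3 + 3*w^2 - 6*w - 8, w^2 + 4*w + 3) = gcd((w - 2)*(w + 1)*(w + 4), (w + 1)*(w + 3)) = w + 1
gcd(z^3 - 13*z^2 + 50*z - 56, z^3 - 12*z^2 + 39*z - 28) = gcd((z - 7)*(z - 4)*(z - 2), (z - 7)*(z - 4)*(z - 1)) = z^2 - 11*z + 28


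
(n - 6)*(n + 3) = n^2 - 3*n - 18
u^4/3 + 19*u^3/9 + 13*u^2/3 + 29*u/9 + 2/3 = (u/3 + 1/3)*(u + 1/3)*(u + 2)*(u + 3)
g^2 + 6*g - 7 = (g - 1)*(g + 7)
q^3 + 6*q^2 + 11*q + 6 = (q + 1)*(q + 2)*(q + 3)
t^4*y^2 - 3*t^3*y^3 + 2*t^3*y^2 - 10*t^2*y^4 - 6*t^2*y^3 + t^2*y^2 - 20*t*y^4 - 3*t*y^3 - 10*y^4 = (t - 5*y)*(t + 2*y)*(t*y + y)^2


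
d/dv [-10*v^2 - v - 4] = -20*v - 1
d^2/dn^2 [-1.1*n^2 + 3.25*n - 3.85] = -2.20000000000000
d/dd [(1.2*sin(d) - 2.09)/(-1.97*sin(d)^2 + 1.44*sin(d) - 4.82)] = (2.364*sin(d)^2 - 8.2346*sin(d) - 2.7744)*cos(d)/(3.8809*sin(d)^4 - 5.6736*sin(d)^3 + 21.0644*sin(d)^2 - 13.8816*sin(d) + 23.2324)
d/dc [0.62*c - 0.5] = 0.620000000000000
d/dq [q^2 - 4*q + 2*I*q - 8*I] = 2*q - 4 + 2*I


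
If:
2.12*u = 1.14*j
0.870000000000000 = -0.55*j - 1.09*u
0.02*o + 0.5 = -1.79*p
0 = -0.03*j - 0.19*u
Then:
No Solution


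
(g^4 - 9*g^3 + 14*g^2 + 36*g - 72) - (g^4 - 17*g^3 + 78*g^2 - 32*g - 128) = 8*g^3 - 64*g^2 + 68*g + 56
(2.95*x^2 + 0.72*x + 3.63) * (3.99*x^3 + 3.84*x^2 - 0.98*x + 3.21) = 11.7705*x^5 + 14.2008*x^4 + 14.3575*x^3 + 22.7031*x^2 - 1.2462*x + 11.6523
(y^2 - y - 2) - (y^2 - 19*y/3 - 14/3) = 16*y/3 + 8/3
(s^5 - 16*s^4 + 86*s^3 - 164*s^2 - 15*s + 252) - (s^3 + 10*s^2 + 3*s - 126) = s^5 - 16*s^4 + 85*s^3 - 174*s^2 - 18*s + 378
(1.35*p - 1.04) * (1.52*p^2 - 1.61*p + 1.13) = 2.052*p^3 - 3.7543*p^2 + 3.1999*p - 1.1752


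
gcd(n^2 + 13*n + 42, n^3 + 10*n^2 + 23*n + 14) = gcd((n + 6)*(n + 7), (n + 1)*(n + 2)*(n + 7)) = n + 7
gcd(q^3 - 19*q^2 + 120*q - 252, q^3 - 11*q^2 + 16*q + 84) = q^2 - 13*q + 42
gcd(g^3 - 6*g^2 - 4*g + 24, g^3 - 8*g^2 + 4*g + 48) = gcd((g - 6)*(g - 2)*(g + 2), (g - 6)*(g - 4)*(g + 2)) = g^2 - 4*g - 12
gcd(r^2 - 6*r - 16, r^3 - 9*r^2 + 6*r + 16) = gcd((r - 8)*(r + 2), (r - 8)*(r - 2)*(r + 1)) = r - 8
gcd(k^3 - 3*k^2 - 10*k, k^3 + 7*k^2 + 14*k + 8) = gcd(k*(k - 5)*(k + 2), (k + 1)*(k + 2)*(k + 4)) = k + 2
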